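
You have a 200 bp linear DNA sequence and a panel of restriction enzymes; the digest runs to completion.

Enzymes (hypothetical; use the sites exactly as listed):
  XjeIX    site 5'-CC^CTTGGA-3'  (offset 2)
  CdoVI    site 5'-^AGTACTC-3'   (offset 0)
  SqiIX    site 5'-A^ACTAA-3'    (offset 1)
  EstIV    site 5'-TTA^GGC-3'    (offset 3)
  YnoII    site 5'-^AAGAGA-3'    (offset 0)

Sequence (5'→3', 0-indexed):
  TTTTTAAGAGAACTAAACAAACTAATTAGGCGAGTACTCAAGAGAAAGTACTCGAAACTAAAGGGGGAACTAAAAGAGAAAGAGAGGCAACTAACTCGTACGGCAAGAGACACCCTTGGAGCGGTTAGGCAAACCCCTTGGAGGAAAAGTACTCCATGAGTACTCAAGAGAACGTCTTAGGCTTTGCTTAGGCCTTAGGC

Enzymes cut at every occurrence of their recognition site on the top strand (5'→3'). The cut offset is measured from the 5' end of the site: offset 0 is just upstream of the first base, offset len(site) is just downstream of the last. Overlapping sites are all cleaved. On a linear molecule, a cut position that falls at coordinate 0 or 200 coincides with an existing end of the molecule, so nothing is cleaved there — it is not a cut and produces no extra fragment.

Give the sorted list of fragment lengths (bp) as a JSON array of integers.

[3,4,5,5,6,6,7,7,7,7,8,9,9,10,10,10,11,11,11,12,13,14,15]

Per-enzyme occurrences:
  XjeIX CCCTTGGA/2: at [112, 134] ⇒ [114, 136]
  CdoVI AGTACTC/0: at [32, 46, 147, 158] ⇒ [32, 46, 147, 158]
  SqiIX AACTAA/1: at [10, 19, 55, 67, 88] ⇒ [11, 20, 56, 68, 89]
  EstIV TTAGGC/3: at [25, 124, 176, 187, 194] ⇒ [28, 127, 179, 190, 197]
  YnoII AAGAGA/0: at [5, 39, 73, 79, 104, 165] ⇒ [5, 39, 73, 79, 104, 165]

Pooled cuts: [5, 11, 20, 28, 32, 39, 46, 56, 68, 73, 79, 89, 104, 114, 127, 136, 147, 158, 165, 179, 190, 197]

Fragments:
  [0,5): 5 bp
  [5,11): 6 bp
  [11,20): 9 bp
  [20,28): 8 bp
  [28,32): 4 bp
  [32,39): 7 bp
  [39,46): 7 bp
  [46,56): 10 bp
  [56,68): 12 bp
  [68,73): 5 bp
  [73,79): 6 bp
  [79,89): 10 bp
  [89,104): 15 bp
  [104,114): 10 bp
  [114,127): 13 bp
  [127,136): 9 bp
  [136,147): 11 bp
  [147,158): 11 bp
  [158,165): 7 bp
  [165,179): 14 bp
  [179,190): 11 bp
  [190,197): 7 bp
  [197,200): 3 bp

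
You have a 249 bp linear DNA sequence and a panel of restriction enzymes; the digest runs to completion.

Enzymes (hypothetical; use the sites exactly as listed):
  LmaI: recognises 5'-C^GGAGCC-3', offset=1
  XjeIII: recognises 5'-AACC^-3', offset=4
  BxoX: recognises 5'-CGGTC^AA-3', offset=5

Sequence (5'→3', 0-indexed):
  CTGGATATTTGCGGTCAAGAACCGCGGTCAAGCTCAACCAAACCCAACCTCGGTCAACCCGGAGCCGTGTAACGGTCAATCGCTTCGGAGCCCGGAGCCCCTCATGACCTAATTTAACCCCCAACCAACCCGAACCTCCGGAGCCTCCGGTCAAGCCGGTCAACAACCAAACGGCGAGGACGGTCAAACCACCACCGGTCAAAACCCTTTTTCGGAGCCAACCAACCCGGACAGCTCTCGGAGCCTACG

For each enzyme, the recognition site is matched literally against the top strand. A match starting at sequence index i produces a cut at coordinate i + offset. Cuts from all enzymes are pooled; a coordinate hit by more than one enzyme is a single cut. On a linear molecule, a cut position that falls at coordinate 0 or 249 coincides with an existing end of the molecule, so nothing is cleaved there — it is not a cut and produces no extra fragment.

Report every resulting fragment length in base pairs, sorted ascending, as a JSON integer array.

[1,3,4,4,4,5,5,5,6,6,6,6,7,7,7,7,7,9,9,10,10,10,10,12,13,16,17,17,26]

Per-enzyme occurrences:
  LmaI (CGGAGCC, off=1): starts [59, 85, 92, 138, 212, 238] → cuts [60, 86, 93, 139, 213, 239]
  XjeIII (AACC, off=4): starts [19, 35, 40, 45, 55, 115, 122, 126, 132, 164, 186, 202, 219, 223] → cuts [23, 39, 44, 49, 59, 119, 126, 130, 136, 168, 190, 206, 223, 227]
  BxoX (CGGTCAA, off=5): starts [11, 24, 50, 72, 147, 156, 180, 195] → cuts [16, 29, 55, 77, 152, 161, 185, 200]

Pooled cuts: [16, 23, 29, 39, 44, 49, 55, 59, 60, 77, 86, 93, 119, 126, 130, 136, 139, 152, 161, 168, 185, 190, 200, 206, 213, 223, 227, 239]

Fragment lengths:
  [0,16): 16 bp
  [16,23): 7 bp
  [23,29): 6 bp
  [29,39): 10 bp
  [39,44): 5 bp
  [44,49): 5 bp
  [49,55): 6 bp
  [55,59): 4 bp
  [59,60): 1 bp
  [60,77): 17 bp
  [77,86): 9 bp
  [86,93): 7 bp
  [93,119): 26 bp
  [119,126): 7 bp
  [126,130): 4 bp
  [130,136): 6 bp
  [136,139): 3 bp
  [139,152): 13 bp
  [152,161): 9 bp
  [161,168): 7 bp
  [168,185): 17 bp
  [185,190): 5 bp
  [190,200): 10 bp
  [200,206): 6 bp
  [206,213): 7 bp
  [213,223): 10 bp
  [223,227): 4 bp
  [227,239): 12 bp
  [239,249): 10 bp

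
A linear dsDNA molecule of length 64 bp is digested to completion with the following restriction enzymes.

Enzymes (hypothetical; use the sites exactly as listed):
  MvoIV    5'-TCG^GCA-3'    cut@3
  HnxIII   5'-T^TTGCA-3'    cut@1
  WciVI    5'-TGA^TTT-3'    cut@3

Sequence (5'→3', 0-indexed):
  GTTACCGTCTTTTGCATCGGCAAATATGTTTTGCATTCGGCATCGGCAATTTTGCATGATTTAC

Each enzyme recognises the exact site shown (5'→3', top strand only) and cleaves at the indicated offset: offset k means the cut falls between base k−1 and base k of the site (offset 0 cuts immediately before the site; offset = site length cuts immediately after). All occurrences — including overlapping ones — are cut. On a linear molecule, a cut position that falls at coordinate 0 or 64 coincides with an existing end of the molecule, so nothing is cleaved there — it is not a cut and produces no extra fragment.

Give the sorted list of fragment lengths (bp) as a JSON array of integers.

Per-enzyme occurrences:
  MvoIV TCGGCA/3: at [16, 36, 42] ⇒ [19, 39, 45]
  HnxIII TTTGCA/1: at [10, 29, 50] ⇒ [11, 30, 51]
  WciVI TGATTT/3: at [56] ⇒ [59]

All cut coordinates (distinct, sorted): [11, 19, 30, 39, 45, 51, 59]

Fragments:
  [0,11): 11 bp
  [11,19): 8 bp
  [19,30): 11 bp
  [30,39): 9 bp
  [39,45): 6 bp
  [45,51): 6 bp
  [51,59): 8 bp
  [59,64): 5 bp

[5,6,6,8,8,9,11,11]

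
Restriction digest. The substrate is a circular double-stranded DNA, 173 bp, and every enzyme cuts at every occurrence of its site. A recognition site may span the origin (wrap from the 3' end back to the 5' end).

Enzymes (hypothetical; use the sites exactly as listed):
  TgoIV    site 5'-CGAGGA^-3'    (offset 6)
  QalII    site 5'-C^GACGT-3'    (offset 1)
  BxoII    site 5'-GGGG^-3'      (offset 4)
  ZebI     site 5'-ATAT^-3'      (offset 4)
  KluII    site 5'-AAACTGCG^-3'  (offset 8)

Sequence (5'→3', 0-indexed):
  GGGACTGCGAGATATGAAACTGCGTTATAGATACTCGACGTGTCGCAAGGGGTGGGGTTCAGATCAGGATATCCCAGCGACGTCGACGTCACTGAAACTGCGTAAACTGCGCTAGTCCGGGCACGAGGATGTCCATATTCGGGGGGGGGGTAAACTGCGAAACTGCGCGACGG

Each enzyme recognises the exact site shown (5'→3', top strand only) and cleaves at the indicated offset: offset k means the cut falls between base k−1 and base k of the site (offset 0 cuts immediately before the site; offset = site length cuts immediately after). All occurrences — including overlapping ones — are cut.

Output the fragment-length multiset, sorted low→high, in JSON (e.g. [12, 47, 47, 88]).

Per-enzyme occurrences:
  TgoIV (CGAGGA, off=6): starts [123] → cuts [129]
  QalII (CGACGT, off=1): starts [35, 77, 83] → cuts [36, 78, 84]
  BxoII (GGGG, off=4): starts [48, 53, 140, 141, 142, 143, 144, 145, 146, 171, 172] → cuts [2, 3, 52, 57, 144, 145, 146, 147, 148, 149, 150]
  ZebI (ATAT, off=4): starts [11, 68, 134] → cuts [15, 72, 138]
  KluII (AAACTGCG, off=8): starts [16, 94, 103, 151, 159] → cuts [24, 102, 111, 159, 167]

Pooled cuts: [2, 3, 15, 24, 36, 52, 57, 72, 78, 84, 102, 111, 129, 138, 144, 145, 146, 147, 148, 149, 150, 159, 167]

Fragments:
  2→3: 1 bp
  3→15: 12 bp
  15→24: 9 bp
  24→36: 12 bp
  36→52: 16 bp
  52→57: 5 bp
  57→72: 15 bp
  72→78: 6 bp
  78→84: 6 bp
  84→102: 18 bp
  102→111: 9 bp
  111→129: 18 bp
  129→138: 9 bp
  138→144: 6 bp
  144→145: 1 bp
  145→146: 1 bp
  146→147: 1 bp
  147→148: 1 bp
  148→149: 1 bp
  149→150: 1 bp
  150→159: 9 bp
  159→167: 8 bp
  167→2 (wrap): 173-167+2 = 8 bp

[1,1,1,1,1,1,1,5,6,6,6,8,8,9,9,9,9,12,12,15,16,18,18]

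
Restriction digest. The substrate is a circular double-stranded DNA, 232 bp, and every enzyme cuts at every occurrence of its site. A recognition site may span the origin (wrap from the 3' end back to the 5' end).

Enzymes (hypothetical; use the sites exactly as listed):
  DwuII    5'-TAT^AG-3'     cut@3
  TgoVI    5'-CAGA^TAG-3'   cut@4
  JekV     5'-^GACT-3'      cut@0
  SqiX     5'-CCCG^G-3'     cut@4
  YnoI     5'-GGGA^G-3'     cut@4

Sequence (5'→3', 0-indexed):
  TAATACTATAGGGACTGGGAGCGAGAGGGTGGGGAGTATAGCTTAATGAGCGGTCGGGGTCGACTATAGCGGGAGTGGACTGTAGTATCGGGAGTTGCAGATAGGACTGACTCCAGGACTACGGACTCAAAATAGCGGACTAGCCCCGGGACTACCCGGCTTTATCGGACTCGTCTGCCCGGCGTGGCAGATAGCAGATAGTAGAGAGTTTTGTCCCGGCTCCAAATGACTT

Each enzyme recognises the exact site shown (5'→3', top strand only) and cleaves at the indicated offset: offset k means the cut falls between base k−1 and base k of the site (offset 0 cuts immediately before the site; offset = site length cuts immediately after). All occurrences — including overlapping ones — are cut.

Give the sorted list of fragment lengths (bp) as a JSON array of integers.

Site scan:
  DwuII TATAG/3: at [6, 36, 64] ⇒ [9, 39, 67]
  TgoVI CAGATAG/4: at [97, 187, 194] ⇒ [101, 191, 198]
  JekV GACT/0: at [12, 61, 77, 104, 108, 116, 123, 137, 149, 167, 227] ⇒ [12, 61, 77, 104, 108, 116, 123, 137, 149, 167, 227]
  SqiX CCCGG/4: at [144, 154, 177, 214] ⇒ [148, 158, 181, 218]
  YnoI GGGAG/4: at [16, 31, 70, 89] ⇒ [20, 35, 74, 93]

Pooled cuts: [9, 12, 20, 35, 39, 61, 67, 74, 77, 93, 101, 104, 108, 116, 123, 137, 148, 149, 158, 167, 181, 191, 198, 218, 227]

Fragments:
  9→12: 3 bp
  12→20: 8 bp
  20→35: 15 bp
  35→39: 4 bp
  39→61: 22 bp
  61→67: 6 bp
  67→74: 7 bp
  74→77: 3 bp
  77→93: 16 bp
  93→101: 8 bp
  101→104: 3 bp
  104→108: 4 bp
  108→116: 8 bp
  116→123: 7 bp
  123→137: 14 bp
  137→148: 11 bp
  148→149: 1 bp
  149→158: 9 bp
  158→167: 9 bp
  167→181: 14 bp
  181→191: 10 bp
  191→198: 7 bp
  198→218: 20 bp
  218→227: 9 bp
  227→9 (wrap): 232-227+9 = 14 bp

[1,3,3,3,4,4,6,7,7,7,8,8,8,9,9,9,10,11,14,14,14,15,16,20,22]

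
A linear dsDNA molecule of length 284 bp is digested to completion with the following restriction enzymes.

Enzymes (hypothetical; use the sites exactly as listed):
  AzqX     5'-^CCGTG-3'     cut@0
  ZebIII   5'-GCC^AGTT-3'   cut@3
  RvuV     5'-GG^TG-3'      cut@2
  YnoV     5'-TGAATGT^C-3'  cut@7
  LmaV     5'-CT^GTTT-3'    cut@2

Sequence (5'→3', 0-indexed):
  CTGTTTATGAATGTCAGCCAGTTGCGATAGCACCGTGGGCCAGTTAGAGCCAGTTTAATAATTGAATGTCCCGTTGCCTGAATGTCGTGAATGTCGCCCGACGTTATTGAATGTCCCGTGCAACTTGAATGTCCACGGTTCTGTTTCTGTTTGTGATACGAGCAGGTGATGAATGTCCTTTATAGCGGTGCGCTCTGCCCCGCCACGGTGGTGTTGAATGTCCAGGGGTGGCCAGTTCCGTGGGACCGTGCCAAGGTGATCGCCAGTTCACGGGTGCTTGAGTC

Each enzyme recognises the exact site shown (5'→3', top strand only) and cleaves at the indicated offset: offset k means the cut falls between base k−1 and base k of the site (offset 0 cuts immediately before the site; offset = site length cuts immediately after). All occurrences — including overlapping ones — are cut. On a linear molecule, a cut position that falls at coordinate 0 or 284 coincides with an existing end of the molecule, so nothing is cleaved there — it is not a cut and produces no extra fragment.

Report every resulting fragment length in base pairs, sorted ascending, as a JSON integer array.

[1,2,3,4,5,5,6,7,8,8,9,9,10,10,10,10,10,10,11,12,12,13,16,17,18,18,20,20]

Site scan:
  AzqX CCGTG/0: at [32, 115, 237, 245] ⇒ [32, 115, 237, 245]
  ZebIII GCCAGTT/3: at [16, 38, 48, 230, 261] ⇒ [19, 41, 51, 233, 264]
  RvuV GGTG/2: at [164, 186, 206, 209, 226, 254, 272] ⇒ [166, 188, 208, 211, 228, 256, 274]
  YnoV TGAATGTC/7: at [7, 62, 78, 87, 107, 125, 169, 214] ⇒ [14, 69, 85, 94, 114, 132, 176, 221]
  LmaV CTGTTT/2: at [0, 140, 146] ⇒ [2, 142, 148]

All cut coordinates (distinct, sorted): [2, 14, 19, 32, 41, 51, 69, 85, 94, 114, 115, 132, 142, 148, 166, 176, 188, 208, 211, 221, 228, 233, 237, 245, 256, 264, 274]

Fragments:
  [0,2): 2 bp
  [2,14): 12 bp
  [14,19): 5 bp
  [19,32): 13 bp
  [32,41): 9 bp
  [41,51): 10 bp
  [51,69): 18 bp
  [69,85): 16 bp
  [85,94): 9 bp
  [94,114): 20 bp
  [114,115): 1 bp
  [115,132): 17 bp
  [132,142): 10 bp
  [142,148): 6 bp
  [148,166): 18 bp
  [166,176): 10 bp
  [176,188): 12 bp
  [188,208): 20 bp
  [208,211): 3 bp
  [211,221): 10 bp
  [221,228): 7 bp
  [228,233): 5 bp
  [233,237): 4 bp
  [237,245): 8 bp
  [245,256): 11 bp
  [256,264): 8 bp
  [264,274): 10 bp
  [274,284): 10 bp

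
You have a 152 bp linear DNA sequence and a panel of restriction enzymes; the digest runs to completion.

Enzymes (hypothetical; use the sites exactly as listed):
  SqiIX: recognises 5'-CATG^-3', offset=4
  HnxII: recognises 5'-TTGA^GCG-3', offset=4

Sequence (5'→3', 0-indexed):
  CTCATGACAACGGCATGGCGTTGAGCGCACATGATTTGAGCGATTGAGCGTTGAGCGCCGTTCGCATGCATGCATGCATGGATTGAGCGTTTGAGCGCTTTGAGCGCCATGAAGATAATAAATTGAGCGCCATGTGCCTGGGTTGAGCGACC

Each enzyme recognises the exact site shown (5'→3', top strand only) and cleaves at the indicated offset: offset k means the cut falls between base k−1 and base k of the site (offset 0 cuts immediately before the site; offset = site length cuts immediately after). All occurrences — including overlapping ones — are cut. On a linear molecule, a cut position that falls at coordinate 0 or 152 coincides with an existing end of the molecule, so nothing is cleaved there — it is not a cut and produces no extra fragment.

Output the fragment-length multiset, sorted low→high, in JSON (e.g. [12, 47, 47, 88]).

Per-enzyme occurrences:
  SqiIX CATG/4: at [2, 13, 29, 64, 68, 72, 76, 107, 130] ⇒ [6, 17, 33, 68, 72, 76, 80, 111, 134]
  HnxII TTGAGCG/4: at [20, 35, 43, 50, 82, 90, 99, 122, 142] ⇒ [24, 39, 47, 54, 86, 94, 103, 126, 146]

Pooled cuts: [6, 17, 24, 33, 39, 47, 54, 68, 72, 76, 80, 86, 94, 103, 111, 126, 134, 146]

Fragment lengths:
  [0,6): 6 bp
  [6,17): 11 bp
  [17,24): 7 bp
  [24,33): 9 bp
  [33,39): 6 bp
  [39,47): 8 bp
  [47,54): 7 bp
  [54,68): 14 bp
  [68,72): 4 bp
  [72,76): 4 bp
  [76,80): 4 bp
  [80,86): 6 bp
  [86,94): 8 bp
  [94,103): 9 bp
  [103,111): 8 bp
  [111,126): 15 bp
  [126,134): 8 bp
  [134,146): 12 bp
  [146,152): 6 bp

[4,4,4,6,6,6,6,7,7,8,8,8,8,9,9,11,12,14,15]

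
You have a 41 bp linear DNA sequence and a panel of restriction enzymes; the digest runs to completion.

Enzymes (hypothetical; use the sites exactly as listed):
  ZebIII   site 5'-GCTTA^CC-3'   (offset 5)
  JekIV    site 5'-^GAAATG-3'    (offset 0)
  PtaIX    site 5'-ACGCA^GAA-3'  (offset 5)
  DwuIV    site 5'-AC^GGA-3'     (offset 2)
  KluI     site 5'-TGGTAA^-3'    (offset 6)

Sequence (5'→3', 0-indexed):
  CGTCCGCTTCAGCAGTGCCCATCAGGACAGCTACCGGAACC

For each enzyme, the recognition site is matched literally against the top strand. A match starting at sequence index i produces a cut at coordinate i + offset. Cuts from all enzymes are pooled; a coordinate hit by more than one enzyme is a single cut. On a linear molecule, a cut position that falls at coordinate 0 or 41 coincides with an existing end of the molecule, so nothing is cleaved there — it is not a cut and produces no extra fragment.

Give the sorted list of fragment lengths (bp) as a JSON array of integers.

Scan for sites:
  ZebIII (GCTTACC, off=5): no sites
  JekIV (GAAATG, off=0): no sites
  PtaIX (ACGCAGAA, off=5): no sites
  DwuIV (ACGGA, off=2): no sites
  KluI (TGGTAA, off=6): no sites

All cut coordinates (distinct, sorted): ∅

Fragment lengths:
  no cuts → one linear fragment of 41 bp

[41]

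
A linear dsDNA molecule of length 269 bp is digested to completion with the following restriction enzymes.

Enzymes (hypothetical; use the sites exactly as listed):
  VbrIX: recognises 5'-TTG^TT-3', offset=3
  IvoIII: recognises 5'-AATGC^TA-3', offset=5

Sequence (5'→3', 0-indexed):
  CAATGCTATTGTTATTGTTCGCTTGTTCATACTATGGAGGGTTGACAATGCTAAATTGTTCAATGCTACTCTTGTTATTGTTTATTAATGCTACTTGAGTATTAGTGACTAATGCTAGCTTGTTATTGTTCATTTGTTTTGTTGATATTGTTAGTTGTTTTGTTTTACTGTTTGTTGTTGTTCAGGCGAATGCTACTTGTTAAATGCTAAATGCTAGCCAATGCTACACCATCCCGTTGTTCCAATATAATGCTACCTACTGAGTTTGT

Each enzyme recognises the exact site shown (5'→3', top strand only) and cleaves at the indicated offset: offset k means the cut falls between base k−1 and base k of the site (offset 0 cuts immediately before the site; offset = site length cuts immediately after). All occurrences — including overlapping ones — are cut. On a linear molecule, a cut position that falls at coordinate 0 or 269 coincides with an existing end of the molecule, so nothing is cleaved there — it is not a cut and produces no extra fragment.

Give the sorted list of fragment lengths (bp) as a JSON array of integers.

[3,3,5,5,5,6,6,6,6,6,7,7,7,7,8,8,8,8,8,9,10,11,12,13,14,15,16,24,26]

Scan for sites:
  VbrIX (TTGTT, off=3): starts [8, 14, 22, 55, 71, 77, 119, 125, 133, 138, 147, 154, 159, 171, 174, 177, 196, 236] → cuts [11, 17, 25, 58, 74, 80, 122, 128, 136, 141, 150, 157, 162, 174, 177, 180, 199, 239]
  IvoIII (AATGCTA, off=5): starts [1, 46, 61, 86, 110, 188, 202, 209, 219, 248] → cuts [6, 51, 66, 91, 115, 193, 207, 214, 224, 253]

All cut coordinates (distinct, sorted): [6, 11, 17, 25, 51, 58, 66, 74, 80, 91, 115, 122, 128, 136, 141, 150, 157, 162, 174, 177, 180, 193, 199, 207, 214, 224, 239, 253]

Fragments:
  [0,6): 6 bp
  [6,11): 5 bp
  [11,17): 6 bp
  [17,25): 8 bp
  [25,51): 26 bp
  [51,58): 7 bp
  [58,66): 8 bp
  [66,74): 8 bp
  [74,80): 6 bp
  [80,91): 11 bp
  [91,115): 24 bp
  [115,122): 7 bp
  [122,128): 6 bp
  [128,136): 8 bp
  [136,141): 5 bp
  [141,150): 9 bp
  [150,157): 7 bp
  [157,162): 5 bp
  [162,174): 12 bp
  [174,177): 3 bp
  [177,180): 3 bp
  [180,193): 13 bp
  [193,199): 6 bp
  [199,207): 8 bp
  [207,214): 7 bp
  [214,224): 10 bp
  [224,239): 15 bp
  [239,253): 14 bp
  [253,269): 16 bp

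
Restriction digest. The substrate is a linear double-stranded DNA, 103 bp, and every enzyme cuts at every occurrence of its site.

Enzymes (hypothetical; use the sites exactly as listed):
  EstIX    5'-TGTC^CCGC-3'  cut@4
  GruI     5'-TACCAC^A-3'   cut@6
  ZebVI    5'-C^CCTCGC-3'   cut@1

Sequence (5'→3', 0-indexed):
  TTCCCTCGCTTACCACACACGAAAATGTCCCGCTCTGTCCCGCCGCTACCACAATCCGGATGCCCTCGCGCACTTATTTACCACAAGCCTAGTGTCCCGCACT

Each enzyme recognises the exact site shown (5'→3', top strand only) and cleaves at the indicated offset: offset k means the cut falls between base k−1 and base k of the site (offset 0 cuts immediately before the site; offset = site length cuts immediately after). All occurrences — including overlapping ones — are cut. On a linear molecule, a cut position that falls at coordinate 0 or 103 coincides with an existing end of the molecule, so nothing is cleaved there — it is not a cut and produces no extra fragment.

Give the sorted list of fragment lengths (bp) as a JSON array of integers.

[3,7,10,11,12,13,13,13,21]

Scan for sites:
  EstIX (TGTCCCGC, off=4): starts [25, 35, 92] → cuts [29, 39, 96]
  GruI (TACCACA, off=6): starts [10, 46, 78] → cuts [16, 52, 84]
  ZebVI (CCCTCGC, off=1): starts [2, 62] → cuts [3, 63]

Pooled cuts: [3, 16, 29, 39, 52, 63, 84, 96]

Fragment lengths:
  [0,3): 3 bp
  [3,16): 13 bp
  [16,29): 13 bp
  [29,39): 10 bp
  [39,52): 13 bp
  [52,63): 11 bp
  [63,84): 21 bp
  [84,96): 12 bp
  [96,103): 7 bp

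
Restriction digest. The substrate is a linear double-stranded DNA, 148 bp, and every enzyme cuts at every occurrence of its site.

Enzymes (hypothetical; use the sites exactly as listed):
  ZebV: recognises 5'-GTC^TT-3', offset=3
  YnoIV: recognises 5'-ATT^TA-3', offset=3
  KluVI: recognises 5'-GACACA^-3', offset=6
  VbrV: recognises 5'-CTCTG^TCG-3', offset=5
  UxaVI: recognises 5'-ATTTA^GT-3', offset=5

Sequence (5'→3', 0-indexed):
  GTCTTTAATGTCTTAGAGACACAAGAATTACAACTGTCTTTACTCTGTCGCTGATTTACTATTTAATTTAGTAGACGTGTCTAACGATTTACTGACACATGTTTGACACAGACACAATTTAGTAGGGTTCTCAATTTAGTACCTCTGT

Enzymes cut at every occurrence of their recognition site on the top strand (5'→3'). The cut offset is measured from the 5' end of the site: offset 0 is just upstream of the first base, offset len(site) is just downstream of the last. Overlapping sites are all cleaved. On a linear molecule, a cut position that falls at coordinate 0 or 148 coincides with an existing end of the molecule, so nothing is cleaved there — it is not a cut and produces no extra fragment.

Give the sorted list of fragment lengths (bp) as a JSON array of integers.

Scan for sites:
  ZebV (GTCTT, off=3): starts [0, 9, 35] → cuts [3, 12, 38]
  YnoIV (ATTTA, off=3): starts [53, 60, 65, 86, 116, 133] → cuts [56, 63, 68, 89, 119, 136]
  KluVI (GACACA, off=6): starts [17, 93, 104, 110] → cuts [23, 99, 110, 116]
  VbrV (CTCTGTCG, off=5): starts [42] → cuts [47]
  UxaVI (ATTTAGT, off=5): starts [65, 116, 133] → cuts [70, 121, 138]

Pooled cuts: [3, 12, 23, 38, 47, 56, 63, 68, 70, 89, 99, 110, 116, 119, 121, 136, 138]

Fragment lengths:
  [0,3): 3 bp
  [3,12): 9 bp
  [12,23): 11 bp
  [23,38): 15 bp
  [38,47): 9 bp
  [47,56): 9 bp
  [56,63): 7 bp
  [63,68): 5 bp
  [68,70): 2 bp
  [70,89): 19 bp
  [89,99): 10 bp
  [99,110): 11 bp
  [110,116): 6 bp
  [116,119): 3 bp
  [119,121): 2 bp
  [121,136): 15 bp
  [136,138): 2 bp
  [138,148): 10 bp

[2,2,2,3,3,5,6,7,9,9,9,10,10,11,11,15,15,19]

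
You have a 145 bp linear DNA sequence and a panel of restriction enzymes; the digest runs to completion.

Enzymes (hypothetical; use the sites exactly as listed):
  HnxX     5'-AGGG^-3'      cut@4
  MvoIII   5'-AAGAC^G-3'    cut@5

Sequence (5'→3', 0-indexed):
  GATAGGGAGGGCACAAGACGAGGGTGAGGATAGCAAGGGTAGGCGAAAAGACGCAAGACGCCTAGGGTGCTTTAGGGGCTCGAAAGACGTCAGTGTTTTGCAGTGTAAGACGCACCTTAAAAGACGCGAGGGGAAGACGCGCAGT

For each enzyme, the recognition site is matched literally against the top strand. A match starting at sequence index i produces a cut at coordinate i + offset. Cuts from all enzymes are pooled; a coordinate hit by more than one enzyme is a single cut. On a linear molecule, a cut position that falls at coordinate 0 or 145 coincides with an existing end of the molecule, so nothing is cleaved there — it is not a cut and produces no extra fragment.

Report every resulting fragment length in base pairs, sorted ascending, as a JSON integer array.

Scan for sites:
  HnxX (AGGG, off=4): starts [3, 7, 20, 35, 63, 73, 128] → cuts [7, 11, 24, 39, 67, 77, 132]
  MvoIII (AAGACG, off=5): starts [14, 47, 54, 83, 106, 120, 133] → cuts [19, 52, 59, 88, 111, 125, 138]

All cut coordinates (distinct, sorted): [7, 11, 19, 24, 39, 52, 59, 67, 77, 88, 111, 125, 132, 138]

Fragment lengths:
  [0,7): 7 bp
  [7,11): 4 bp
  [11,19): 8 bp
  [19,24): 5 bp
  [24,39): 15 bp
  [39,52): 13 bp
  [52,59): 7 bp
  [59,67): 8 bp
  [67,77): 10 bp
  [77,88): 11 bp
  [88,111): 23 bp
  [111,125): 14 bp
  [125,132): 7 bp
  [132,138): 6 bp
  [138,145): 7 bp

[4,5,6,7,7,7,7,8,8,10,11,13,14,15,23]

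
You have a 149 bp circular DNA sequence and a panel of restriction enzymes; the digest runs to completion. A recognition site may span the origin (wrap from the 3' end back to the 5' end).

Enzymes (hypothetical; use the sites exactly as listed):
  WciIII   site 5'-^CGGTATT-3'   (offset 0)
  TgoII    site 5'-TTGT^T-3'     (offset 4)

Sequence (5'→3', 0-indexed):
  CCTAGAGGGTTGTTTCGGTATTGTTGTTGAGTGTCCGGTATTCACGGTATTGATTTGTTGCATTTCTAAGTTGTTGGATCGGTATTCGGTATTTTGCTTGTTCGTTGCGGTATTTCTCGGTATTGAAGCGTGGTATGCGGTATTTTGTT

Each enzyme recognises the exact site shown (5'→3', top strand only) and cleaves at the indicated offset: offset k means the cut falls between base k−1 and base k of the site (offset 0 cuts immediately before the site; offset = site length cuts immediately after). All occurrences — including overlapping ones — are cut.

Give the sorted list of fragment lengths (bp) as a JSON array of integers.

[2,3,5,6,7,8,9,9,10,11,14,14,15,16,20]

Per-enzyme occurrences:
  WciIII CGGTATT/0: at [15, 35, 44, 79, 86, 107, 117, 137] ⇒ [15, 35, 44, 79, 86, 107, 117, 137]
  TgoII TTGTT/4: at [9, 20, 23, 54, 70, 97, 144] ⇒ [13, 24, 27, 58, 74, 101, 148]

Pooled cuts: [13, 15, 24, 27, 35, 44, 58, 74, 79, 86, 101, 107, 117, 137, 148]

Fragments:
  13→15: 2 bp
  15→24: 9 bp
  24→27: 3 bp
  27→35: 8 bp
  35→44: 9 bp
  44→58: 14 bp
  58→74: 16 bp
  74→79: 5 bp
  79→86: 7 bp
  86→101: 15 bp
  101→107: 6 bp
  107→117: 10 bp
  117→137: 20 bp
  137→148: 11 bp
  148→13 (wrap): 149-148+13 = 14 bp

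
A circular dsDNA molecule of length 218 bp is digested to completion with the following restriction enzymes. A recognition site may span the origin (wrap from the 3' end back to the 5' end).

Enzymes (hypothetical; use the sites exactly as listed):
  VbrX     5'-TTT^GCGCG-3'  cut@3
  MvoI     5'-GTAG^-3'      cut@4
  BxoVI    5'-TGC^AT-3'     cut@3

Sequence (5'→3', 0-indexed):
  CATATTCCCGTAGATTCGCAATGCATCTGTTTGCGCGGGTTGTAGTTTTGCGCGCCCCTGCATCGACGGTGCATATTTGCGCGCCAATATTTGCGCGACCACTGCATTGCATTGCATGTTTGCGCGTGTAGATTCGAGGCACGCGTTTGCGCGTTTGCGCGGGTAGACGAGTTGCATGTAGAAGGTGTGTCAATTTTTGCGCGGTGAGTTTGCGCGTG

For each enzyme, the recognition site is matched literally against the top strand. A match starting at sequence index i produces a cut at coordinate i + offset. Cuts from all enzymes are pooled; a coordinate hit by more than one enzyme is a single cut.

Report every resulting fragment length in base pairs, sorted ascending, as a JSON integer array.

Per-enzyme occurrences:
  VbrX TTTGCGCG/3: at [29, 46, 75, 89, 118, 145, 153, 195, 208] ⇒ [32, 49, 78, 92, 121, 148, 156, 198, 211]
  MvoI GTAG/4: at [9, 41, 127, 162, 177] ⇒ [13, 45, 131, 166, 181]
  BxoVI TGCAT/3: at [21, 58, 69, 102, 107, 112, 172, 216] ⇒ [1, 24, 61, 72, 105, 110, 115, 175]

All cut coordinates (distinct, sorted): [1, 13, 24, 32, 45, 49, 61, 72, 78, 92, 105, 110, 115, 121, 131, 148, 156, 166, 175, 181, 198, 211]

Fragment lengths:
  1→13: 12 bp
  13→24: 11 bp
  24→32: 8 bp
  32→45: 13 bp
  45→49: 4 bp
  49→61: 12 bp
  61→72: 11 bp
  72→78: 6 bp
  78→92: 14 bp
  92→105: 13 bp
  105→110: 5 bp
  110→115: 5 bp
  115→121: 6 bp
  121→131: 10 bp
  131→148: 17 bp
  148→156: 8 bp
  156→166: 10 bp
  166→175: 9 bp
  175→181: 6 bp
  181→198: 17 bp
  198→211: 13 bp
  211→1 (wrap): 218-211+1 = 8 bp

[4,5,5,6,6,6,8,8,8,9,10,10,11,11,12,12,13,13,13,14,17,17]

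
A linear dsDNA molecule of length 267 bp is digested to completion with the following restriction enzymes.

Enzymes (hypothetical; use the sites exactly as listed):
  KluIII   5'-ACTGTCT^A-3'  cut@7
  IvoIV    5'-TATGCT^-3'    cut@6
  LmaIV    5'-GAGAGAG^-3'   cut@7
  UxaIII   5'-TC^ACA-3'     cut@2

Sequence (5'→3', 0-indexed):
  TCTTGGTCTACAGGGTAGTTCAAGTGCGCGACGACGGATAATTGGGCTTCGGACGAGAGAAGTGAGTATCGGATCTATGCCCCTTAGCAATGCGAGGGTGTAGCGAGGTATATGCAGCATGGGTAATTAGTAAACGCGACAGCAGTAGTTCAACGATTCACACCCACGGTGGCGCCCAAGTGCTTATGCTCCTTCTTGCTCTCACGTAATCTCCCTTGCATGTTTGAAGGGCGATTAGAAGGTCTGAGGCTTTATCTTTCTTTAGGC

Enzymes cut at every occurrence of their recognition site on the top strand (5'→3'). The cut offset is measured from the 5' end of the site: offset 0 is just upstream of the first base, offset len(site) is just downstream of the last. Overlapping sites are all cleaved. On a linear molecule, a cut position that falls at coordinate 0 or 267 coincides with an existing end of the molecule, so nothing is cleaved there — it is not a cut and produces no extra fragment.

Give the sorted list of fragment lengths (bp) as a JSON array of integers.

[31,77,159]

Scan for sites:
  KluIII (ACTGTCTA, off=7): no sites
  IvoIV TATGCT/6: at [184] ⇒ [190]
  LmaIV (GAGAGAG, off=7): no sites
  UxaIII TCACA/2: at [157] ⇒ [159]

Pooled cuts: [159, 190]

Fragment lengths:
  [0,159): 159 bp
  [159,190): 31 bp
  [190,267): 77 bp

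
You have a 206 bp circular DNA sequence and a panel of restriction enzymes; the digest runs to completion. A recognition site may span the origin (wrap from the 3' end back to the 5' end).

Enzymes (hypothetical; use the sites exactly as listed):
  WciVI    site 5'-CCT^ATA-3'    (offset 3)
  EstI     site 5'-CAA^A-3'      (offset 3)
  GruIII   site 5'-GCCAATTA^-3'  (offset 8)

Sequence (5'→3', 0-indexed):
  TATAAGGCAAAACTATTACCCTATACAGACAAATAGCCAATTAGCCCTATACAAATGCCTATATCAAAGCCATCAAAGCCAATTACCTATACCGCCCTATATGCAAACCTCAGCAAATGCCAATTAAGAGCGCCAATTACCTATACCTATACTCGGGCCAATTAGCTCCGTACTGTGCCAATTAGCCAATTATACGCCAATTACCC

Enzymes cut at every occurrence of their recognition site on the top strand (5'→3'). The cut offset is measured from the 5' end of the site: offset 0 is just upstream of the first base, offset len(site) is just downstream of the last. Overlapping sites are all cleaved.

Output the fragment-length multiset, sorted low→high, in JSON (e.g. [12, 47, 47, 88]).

Scan for sites:
  WciVI (CCTATA, off=3): starts [19, 45, 57, 85, 95, 139, 145, 204] → cuts [1, 22, 48, 60, 88, 98, 142, 148]
  EstI (CAAA, off=3): starts [7, 29, 51, 64, 73, 103, 113] → cuts [10, 32, 54, 67, 76, 106, 116]
  GruIII (GCCAATTA, off=8): starts [35, 77, 118, 131, 156, 176, 184, 195] → cuts [43, 85, 126, 139, 164, 184, 192, 203]

All cut coordinates (distinct, sorted): [1, 10, 22, 32, 43, 48, 54, 60, 67, 76, 85, 88, 98, 106, 116, 126, 139, 142, 148, 164, 184, 192, 203]

Fragments:
  1→10: 9 bp
  10→22: 12 bp
  22→32: 10 bp
  32→43: 11 bp
  43→48: 5 bp
  48→54: 6 bp
  54→60: 6 bp
  60→67: 7 bp
  67→76: 9 bp
  76→85: 9 bp
  85→88: 3 bp
  88→98: 10 bp
  98→106: 8 bp
  106→116: 10 bp
  116→126: 10 bp
  126→139: 13 bp
  139→142: 3 bp
  142→148: 6 bp
  148→164: 16 bp
  164→184: 20 bp
  184→192: 8 bp
  192→203: 11 bp
  203→1 (wrap): 206-203+1 = 4 bp

[3,3,4,5,6,6,6,7,8,8,9,9,9,10,10,10,10,11,11,12,13,16,20]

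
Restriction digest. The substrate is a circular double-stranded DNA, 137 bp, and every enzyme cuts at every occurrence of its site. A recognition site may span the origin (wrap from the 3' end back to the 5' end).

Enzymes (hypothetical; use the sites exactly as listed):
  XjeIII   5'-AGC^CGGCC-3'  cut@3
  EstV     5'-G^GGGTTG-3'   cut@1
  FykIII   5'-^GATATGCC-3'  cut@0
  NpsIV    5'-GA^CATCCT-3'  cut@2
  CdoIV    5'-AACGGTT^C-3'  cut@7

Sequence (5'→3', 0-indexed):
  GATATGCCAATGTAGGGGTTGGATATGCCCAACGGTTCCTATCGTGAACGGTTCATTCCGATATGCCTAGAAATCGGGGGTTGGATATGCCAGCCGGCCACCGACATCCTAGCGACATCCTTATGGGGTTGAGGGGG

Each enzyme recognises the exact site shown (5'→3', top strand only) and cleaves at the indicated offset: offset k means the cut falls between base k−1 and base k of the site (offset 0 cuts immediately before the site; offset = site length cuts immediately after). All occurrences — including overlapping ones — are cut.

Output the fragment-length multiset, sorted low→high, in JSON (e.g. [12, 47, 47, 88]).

[6,6,6,10,10,11,11,12,15,16,16,18]

Scan for sites:
  XjeIII AGCCGGCC/3: at [91] ⇒ [94]
  EstV GGGGTTG/1: at [14, 76, 124] ⇒ [15, 77, 125]
  FykIII GATATGCC/0: at [0, 21, 59, 83] ⇒ [0, 21, 59, 83]
  NpsIV GACATCCT/2: at [102, 113] ⇒ [104, 115]
  CdoIV AACGGTTC/7: at [30, 46] ⇒ [37, 53]

All cut coordinates (distinct, sorted): [0, 15, 21, 37, 53, 59, 77, 83, 94, 104, 115, 125]

Fragments:
  0→15: 15 bp
  15→21: 6 bp
  21→37: 16 bp
  37→53: 16 bp
  53→59: 6 bp
  59→77: 18 bp
  77→83: 6 bp
  83→94: 11 bp
  94→104: 10 bp
  104→115: 11 bp
  115→125: 10 bp
  125→0 (wrap): 137-125+0 = 12 bp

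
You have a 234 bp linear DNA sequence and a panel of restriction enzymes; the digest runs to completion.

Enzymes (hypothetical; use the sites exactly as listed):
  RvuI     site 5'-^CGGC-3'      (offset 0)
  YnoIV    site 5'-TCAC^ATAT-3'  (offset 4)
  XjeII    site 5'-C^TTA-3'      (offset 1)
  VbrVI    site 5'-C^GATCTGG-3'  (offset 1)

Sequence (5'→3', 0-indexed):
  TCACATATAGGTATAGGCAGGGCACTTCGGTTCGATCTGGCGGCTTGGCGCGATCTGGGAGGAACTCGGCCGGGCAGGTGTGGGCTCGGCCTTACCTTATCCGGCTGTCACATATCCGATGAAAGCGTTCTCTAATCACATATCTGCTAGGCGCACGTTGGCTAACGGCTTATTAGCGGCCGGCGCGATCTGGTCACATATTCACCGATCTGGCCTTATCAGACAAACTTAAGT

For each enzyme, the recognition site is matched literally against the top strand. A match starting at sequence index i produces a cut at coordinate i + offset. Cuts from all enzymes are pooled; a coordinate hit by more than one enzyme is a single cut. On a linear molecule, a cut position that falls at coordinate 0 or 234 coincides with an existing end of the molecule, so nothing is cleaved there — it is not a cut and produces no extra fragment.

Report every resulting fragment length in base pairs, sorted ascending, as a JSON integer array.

[4,4,4,5,5,5,6,6,7,7,9,9,10,11,11,13,15,20,26,28,29]

Per-enzyme occurrences:
  RvuI (CGGC, off=0): starts [40, 66, 86, 101, 165, 176, 180] → cuts [40, 66, 86, 101, 165, 176, 180]
  YnoIV (TCACATAT, off=4): starts [0, 107, 135, 193] → cuts [4, 111, 139, 197]
  XjeII (CTTA, off=1): starts [90, 95, 168, 214, 227] → cuts [91, 96, 169, 215, 228]
  VbrVI (CGATCTGG, off=1): starts [32, 50, 185, 205] → cuts [33, 51, 186, 206]

Pooled cuts: [4, 33, 40, 51, 66, 86, 91, 96, 101, 111, 139, 165, 169, 176, 180, 186, 197, 206, 215, 228]

Fragments:
  [0,4): 4 bp
  [4,33): 29 bp
  [33,40): 7 bp
  [40,51): 11 bp
  [51,66): 15 bp
  [66,86): 20 bp
  [86,91): 5 bp
  [91,96): 5 bp
  [96,101): 5 bp
  [101,111): 10 bp
  [111,139): 28 bp
  [139,165): 26 bp
  [165,169): 4 bp
  [169,176): 7 bp
  [176,180): 4 bp
  [180,186): 6 bp
  [186,197): 11 bp
  [197,206): 9 bp
  [206,215): 9 bp
  [215,228): 13 bp
  [228,234): 6 bp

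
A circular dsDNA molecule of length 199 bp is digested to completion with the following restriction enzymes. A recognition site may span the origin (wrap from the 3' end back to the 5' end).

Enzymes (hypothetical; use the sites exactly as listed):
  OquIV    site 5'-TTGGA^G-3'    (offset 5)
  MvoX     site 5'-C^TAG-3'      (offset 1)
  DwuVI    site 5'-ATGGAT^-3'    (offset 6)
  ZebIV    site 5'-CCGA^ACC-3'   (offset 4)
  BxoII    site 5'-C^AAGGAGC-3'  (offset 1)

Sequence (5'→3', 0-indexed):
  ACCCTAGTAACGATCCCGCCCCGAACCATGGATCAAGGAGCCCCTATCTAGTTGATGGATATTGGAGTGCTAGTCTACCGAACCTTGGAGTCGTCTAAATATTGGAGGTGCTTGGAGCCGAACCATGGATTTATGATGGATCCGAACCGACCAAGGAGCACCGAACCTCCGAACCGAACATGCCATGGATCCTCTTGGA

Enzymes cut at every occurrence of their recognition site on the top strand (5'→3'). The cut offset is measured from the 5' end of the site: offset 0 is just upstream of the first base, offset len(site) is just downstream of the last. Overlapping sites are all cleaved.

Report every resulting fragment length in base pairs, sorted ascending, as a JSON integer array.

Per-enzyme occurrences:
  OquIV TTGGAG/5: at [61, 84, 101, 111] ⇒ [66, 89, 106, 116]
  MvoX CTAG/1: at [3, 47, 69] ⇒ [4, 48, 70]
  DwuVI ATGGAT/6: at [27, 54, 124, 135, 184] ⇒ [33, 60, 130, 141, 190]
  ZebIV CCGAACC/4: at [20, 77, 117, 141, 160, 168] ⇒ [24, 81, 121, 145, 164, 172]
  BxoII CAAGGAGC/1: at [33, 151] ⇒ [34, 152]

All cut coordinates (distinct, sorted): [4, 24, 33, 34, 48, 60, 66, 70, 81, 89, 106, 116, 121, 130, 141, 145, 152, 164, 172, 190]

Fragment lengths:
  4→24: 20 bp
  24→33: 9 bp
  33→34: 1 bp
  34→48: 14 bp
  48→60: 12 bp
  60→66: 6 bp
  66→70: 4 bp
  70→81: 11 bp
  81→89: 8 bp
  89→106: 17 bp
  106→116: 10 bp
  116→121: 5 bp
  121→130: 9 bp
  130→141: 11 bp
  141→145: 4 bp
  145→152: 7 bp
  152→164: 12 bp
  164→172: 8 bp
  172→190: 18 bp
  190→4 (wrap): 199-190+4 = 13 bp

[1,4,4,5,6,7,8,8,9,9,10,11,11,12,12,13,14,17,18,20]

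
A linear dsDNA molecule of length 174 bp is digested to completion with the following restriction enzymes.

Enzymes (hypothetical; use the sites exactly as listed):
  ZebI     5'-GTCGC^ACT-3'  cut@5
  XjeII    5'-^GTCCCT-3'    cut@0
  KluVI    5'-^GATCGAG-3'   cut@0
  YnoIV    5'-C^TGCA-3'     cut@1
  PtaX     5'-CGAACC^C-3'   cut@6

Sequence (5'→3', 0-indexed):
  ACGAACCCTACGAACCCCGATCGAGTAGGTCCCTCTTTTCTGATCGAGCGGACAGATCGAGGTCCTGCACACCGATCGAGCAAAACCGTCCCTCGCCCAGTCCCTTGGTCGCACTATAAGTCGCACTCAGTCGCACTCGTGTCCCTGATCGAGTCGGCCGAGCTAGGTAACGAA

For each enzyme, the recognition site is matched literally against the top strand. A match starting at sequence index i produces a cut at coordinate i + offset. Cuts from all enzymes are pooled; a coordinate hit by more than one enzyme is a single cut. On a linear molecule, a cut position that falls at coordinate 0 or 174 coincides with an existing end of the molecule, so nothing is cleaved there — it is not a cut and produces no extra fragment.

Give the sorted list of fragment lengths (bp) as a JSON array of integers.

[2,6,6,7,8,9,10,10,11,12,12,13,13,13,14,28]

Per-enzyme occurrences:
  ZebI (GTCGCACT, off=5): starts [107, 119, 129] → cuts [112, 124, 134]
  XjeII (GTCCCT, off=0): starts [28, 87, 99, 140] → cuts [28, 87, 99, 140]
  KluVI (GATCGAG, off=0): starts [18, 41, 54, 73, 146] → cuts [18, 41, 54, 73, 146]
  YnoIV (CTGCA, off=1): starts [64] → cuts [65]
  PtaX (CGAACCC, off=6): starts [1, 10] → cuts [7, 16]

Pooled cuts: [7, 16, 18, 28, 41, 54, 65, 73, 87, 99, 112, 124, 134, 140, 146]

Fragment lengths:
  [0,7): 7 bp
  [7,16): 9 bp
  [16,18): 2 bp
  [18,28): 10 bp
  [28,41): 13 bp
  [41,54): 13 bp
  [54,65): 11 bp
  [65,73): 8 bp
  [73,87): 14 bp
  [87,99): 12 bp
  [99,112): 13 bp
  [112,124): 12 bp
  [124,134): 10 bp
  [134,140): 6 bp
  [140,146): 6 bp
  [146,174): 28 bp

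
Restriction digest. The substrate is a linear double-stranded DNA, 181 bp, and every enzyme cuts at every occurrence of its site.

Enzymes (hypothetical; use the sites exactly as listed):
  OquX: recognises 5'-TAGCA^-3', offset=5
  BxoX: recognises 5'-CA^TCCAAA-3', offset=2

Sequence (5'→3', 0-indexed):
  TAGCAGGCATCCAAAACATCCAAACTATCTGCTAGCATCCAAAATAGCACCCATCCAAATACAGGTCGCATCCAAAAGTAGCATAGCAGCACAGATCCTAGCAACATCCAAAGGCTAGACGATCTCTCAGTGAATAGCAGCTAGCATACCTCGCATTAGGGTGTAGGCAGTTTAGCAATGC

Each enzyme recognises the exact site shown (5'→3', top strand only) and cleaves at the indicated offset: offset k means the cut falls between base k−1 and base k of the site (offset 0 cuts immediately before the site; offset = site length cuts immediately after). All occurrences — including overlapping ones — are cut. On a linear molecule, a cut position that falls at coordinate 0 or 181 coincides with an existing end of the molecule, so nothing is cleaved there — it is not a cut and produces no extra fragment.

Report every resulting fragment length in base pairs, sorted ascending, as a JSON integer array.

[3,4,4,4,5,5,7,9,12,13,15,17,19,31,33]

Scan for sites:
  OquX (TAGCA, off=5): starts [0, 32, 44, 78, 83, 98, 134, 141, 172] → cuts [5, 37, 49, 83, 88, 103, 139, 146, 177]
  BxoX (CATCCAAA, off=2): starts [7, 16, 35, 51, 68, 104] → cuts [9, 18, 37, 53, 70, 106]

All cut coordinates (distinct, sorted): [5, 9, 18, 37, 49, 53, 70, 83, 88, 103, 106, 139, 146, 177]

Fragment lengths:
  [0,5): 5 bp
  [5,9): 4 bp
  [9,18): 9 bp
  [18,37): 19 bp
  [37,49): 12 bp
  [49,53): 4 bp
  [53,70): 17 bp
  [70,83): 13 bp
  [83,88): 5 bp
  [88,103): 15 bp
  [103,106): 3 bp
  [106,139): 33 bp
  [139,146): 7 bp
  [146,177): 31 bp
  [177,181): 4 bp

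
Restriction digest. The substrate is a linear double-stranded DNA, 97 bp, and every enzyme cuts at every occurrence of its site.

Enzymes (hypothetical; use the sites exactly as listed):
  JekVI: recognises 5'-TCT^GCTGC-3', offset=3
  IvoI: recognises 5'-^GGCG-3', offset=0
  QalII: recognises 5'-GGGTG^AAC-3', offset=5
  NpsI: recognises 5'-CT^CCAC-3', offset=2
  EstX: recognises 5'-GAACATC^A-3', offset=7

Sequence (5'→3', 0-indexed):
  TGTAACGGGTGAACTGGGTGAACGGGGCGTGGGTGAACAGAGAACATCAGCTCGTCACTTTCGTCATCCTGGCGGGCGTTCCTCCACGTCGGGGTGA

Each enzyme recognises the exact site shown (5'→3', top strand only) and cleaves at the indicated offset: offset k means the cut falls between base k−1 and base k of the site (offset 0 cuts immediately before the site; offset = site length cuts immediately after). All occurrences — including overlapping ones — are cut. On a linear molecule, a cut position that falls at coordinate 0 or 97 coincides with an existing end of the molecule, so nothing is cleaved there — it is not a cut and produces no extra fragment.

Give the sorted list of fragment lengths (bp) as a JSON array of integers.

Per-enzyme occurrences:
  JekVI (TCTGCTGC, off=3): no sites
  IvoI GGCG/0: at [25, 70, 74] ⇒ [25, 70, 74]
  QalII GGGTGAAC/5: at [6, 15, 30] ⇒ [11, 20, 35]
  NpsI CTCCAC/2: at [81] ⇒ [83]
  EstX GAACATCA/7: at [41] ⇒ [48]

Pooled cuts: [11, 20, 25, 35, 48, 70, 74, 83]

Fragments:
  [0,11): 11 bp
  [11,20): 9 bp
  [20,25): 5 bp
  [25,35): 10 bp
  [35,48): 13 bp
  [48,70): 22 bp
  [70,74): 4 bp
  [74,83): 9 bp
  [83,97): 14 bp

[4,5,9,9,10,11,13,14,22]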